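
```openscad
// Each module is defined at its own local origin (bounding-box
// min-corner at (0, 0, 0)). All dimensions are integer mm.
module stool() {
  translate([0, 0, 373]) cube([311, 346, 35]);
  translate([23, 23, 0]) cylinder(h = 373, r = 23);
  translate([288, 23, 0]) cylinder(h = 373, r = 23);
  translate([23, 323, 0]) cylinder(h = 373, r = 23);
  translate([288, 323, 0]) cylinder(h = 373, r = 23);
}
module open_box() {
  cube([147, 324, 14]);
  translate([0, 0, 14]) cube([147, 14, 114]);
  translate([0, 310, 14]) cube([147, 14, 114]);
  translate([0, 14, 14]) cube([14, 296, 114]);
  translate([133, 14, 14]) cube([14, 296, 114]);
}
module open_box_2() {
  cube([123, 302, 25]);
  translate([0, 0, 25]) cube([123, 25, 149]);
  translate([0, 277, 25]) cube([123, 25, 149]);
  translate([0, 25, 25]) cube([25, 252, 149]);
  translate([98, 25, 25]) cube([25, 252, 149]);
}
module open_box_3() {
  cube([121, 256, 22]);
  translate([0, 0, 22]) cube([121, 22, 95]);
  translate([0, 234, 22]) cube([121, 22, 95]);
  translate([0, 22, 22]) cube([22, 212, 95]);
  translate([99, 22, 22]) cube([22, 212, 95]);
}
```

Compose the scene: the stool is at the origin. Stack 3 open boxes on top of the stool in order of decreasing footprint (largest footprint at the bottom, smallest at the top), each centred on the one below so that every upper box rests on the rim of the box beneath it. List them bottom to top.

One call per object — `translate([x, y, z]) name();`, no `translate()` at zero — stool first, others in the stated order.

stool();
translate([82, 11, 408]) open_box();
translate([94, 22, 536]) open_box_2();
translate([95, 45, 710]) open_box_3();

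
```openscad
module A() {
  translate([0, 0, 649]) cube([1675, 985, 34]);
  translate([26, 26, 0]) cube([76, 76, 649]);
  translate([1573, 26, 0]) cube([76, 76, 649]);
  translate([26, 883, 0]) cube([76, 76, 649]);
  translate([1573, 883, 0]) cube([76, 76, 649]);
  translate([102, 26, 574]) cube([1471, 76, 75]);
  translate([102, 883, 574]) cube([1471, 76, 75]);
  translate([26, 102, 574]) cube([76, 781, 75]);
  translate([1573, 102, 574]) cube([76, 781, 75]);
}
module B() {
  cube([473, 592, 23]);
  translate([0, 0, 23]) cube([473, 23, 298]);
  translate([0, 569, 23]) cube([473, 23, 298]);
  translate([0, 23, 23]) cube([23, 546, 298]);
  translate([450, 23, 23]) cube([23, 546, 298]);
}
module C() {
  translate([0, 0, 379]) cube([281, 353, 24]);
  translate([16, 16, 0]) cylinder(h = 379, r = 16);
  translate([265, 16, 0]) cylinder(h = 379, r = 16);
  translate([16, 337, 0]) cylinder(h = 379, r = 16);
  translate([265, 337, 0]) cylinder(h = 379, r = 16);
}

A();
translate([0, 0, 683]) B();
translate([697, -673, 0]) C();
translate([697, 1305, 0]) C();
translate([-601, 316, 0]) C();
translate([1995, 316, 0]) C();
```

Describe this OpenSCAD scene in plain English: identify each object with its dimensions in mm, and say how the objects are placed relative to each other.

A is a table with a 1675×985 mm rectangular top, 34 mm thick, top surface at z = 683 mm, supported by four 76×76 mm square legs, each inset 26 mm from the nearest pair of top edges, running from the floor. Four apron rails, 76 mm thick and 75 mm tall, run between adjacent legs with their top edges flush with the underside of the top and their outer faces flush with the legs' outer faces.

B is an open-topped rectangular box: outside dimensions 473×592×321 mm, with a uniform wall and base thickness of 23 mm. The base is a full 473×592 slab on the floor; four walls sit on top of the base. The front and back walls (the −y and +y sides) span the full width; the two side walls fit between them.

C is a four-legged stool. The seat is a 281×353×24 mm slab whose top surface is at z = 403 mm; four round legs, each 32 mm in diameter, run from the floor (z = 0) to the underside of the seat, each leg's axis is inset half a diameter from the nearest pair of seat edges (so the leg's bounding box is flush with the corner).

The open box is on top of the table. Four stools sit around the table at the −y, +y, −x, +x sides.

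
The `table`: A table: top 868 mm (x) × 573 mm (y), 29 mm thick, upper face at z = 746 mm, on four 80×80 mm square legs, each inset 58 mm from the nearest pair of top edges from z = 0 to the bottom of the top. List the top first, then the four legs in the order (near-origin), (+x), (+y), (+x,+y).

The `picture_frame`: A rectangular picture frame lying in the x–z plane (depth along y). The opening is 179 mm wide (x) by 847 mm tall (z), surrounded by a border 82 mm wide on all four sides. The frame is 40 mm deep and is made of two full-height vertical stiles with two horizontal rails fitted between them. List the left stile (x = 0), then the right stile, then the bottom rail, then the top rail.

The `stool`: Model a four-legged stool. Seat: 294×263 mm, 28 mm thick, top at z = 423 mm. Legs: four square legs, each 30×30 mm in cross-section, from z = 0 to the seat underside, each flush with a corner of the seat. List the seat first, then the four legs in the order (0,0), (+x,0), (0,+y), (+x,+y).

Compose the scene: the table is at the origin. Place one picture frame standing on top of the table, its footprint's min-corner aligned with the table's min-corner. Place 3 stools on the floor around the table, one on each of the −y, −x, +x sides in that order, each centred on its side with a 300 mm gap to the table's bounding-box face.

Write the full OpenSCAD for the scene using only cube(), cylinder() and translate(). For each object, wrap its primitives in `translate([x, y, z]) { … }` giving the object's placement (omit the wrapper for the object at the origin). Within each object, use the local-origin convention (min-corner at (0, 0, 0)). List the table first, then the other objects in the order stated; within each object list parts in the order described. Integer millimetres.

translate([0, 0, 717]) cube([868, 573, 29]);
translate([58, 58, 0]) cube([80, 80, 717]);
translate([730, 58, 0]) cube([80, 80, 717]);
translate([58, 435, 0]) cube([80, 80, 717]);
translate([730, 435, 0]) cube([80, 80, 717]);
translate([0, 0, 746]) {
  cube([82, 40, 1011]);
  translate([261, 0, 0]) cube([82, 40, 1011]);
  translate([82, 0, 0]) cube([179, 40, 82]);
  translate([82, 0, 929]) cube([179, 40, 82]);
}
translate([287, -563, 0]) {
  translate([0, 0, 395]) cube([294, 263, 28]);
  cube([30, 30, 395]);
  translate([264, 0, 0]) cube([30, 30, 395]);
  translate([0, 233, 0]) cube([30, 30, 395]);
  translate([264, 233, 0]) cube([30, 30, 395]);
}
translate([-594, 155, 0]) {
  translate([0, 0, 395]) cube([294, 263, 28]);
  cube([30, 30, 395]);
  translate([264, 0, 0]) cube([30, 30, 395]);
  translate([0, 233, 0]) cube([30, 30, 395]);
  translate([264, 233, 0]) cube([30, 30, 395]);
}
translate([1168, 155, 0]) {
  translate([0, 0, 395]) cube([294, 263, 28]);
  cube([30, 30, 395]);
  translate([264, 0, 0]) cube([30, 30, 395]);
  translate([0, 233, 0]) cube([30, 30, 395]);
  translate([264, 233, 0]) cube([30, 30, 395]);
}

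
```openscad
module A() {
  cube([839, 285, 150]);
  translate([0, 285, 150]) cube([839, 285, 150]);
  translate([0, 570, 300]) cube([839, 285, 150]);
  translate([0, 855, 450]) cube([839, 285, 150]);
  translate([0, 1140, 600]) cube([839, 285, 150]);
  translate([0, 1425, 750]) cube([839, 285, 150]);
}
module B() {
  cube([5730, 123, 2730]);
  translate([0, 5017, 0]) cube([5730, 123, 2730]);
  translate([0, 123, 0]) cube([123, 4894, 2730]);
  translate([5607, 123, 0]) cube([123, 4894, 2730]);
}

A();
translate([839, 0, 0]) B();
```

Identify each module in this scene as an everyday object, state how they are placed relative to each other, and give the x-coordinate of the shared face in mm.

A is a staircase. B is a house frame. The house frame is against the staircase's +x side, with their −y faces flush. The x-coordinate of the shared face is 839 mm.

The staircase's +x face and the house frame's −x face are both at x = 839 mm.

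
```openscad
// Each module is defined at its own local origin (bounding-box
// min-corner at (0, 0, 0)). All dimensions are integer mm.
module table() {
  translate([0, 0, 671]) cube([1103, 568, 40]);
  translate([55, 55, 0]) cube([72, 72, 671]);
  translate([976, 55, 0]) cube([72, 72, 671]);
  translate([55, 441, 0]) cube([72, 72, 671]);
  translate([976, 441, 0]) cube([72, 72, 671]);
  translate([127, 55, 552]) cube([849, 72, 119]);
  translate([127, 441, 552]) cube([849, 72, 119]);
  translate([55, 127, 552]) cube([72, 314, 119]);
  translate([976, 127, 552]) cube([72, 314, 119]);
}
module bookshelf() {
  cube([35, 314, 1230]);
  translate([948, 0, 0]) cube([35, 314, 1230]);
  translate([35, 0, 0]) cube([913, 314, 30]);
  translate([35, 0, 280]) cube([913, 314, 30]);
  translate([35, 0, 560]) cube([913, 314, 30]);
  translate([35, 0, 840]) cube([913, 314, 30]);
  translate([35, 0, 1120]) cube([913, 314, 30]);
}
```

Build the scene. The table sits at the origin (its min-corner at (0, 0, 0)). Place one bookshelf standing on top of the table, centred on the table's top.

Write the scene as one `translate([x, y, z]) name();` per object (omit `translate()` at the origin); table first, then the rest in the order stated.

table();
translate([60, 127, 711]) bookshelf();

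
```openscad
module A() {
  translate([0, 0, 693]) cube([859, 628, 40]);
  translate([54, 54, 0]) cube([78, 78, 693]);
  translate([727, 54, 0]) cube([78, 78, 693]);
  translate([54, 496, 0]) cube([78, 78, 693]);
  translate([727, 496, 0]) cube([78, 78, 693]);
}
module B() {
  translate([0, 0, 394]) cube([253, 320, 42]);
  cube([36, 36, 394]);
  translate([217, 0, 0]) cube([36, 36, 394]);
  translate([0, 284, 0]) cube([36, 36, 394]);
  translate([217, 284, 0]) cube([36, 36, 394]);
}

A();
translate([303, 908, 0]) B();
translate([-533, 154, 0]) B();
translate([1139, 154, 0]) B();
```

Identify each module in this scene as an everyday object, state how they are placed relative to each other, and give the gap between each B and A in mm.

Each stool's nearest face is 280 mm from the table's bounding box.

A is a table. B is a stool. Three stools sit around the table at the +y, −x, +x sides. The gap between each stool and the table is 280 mm.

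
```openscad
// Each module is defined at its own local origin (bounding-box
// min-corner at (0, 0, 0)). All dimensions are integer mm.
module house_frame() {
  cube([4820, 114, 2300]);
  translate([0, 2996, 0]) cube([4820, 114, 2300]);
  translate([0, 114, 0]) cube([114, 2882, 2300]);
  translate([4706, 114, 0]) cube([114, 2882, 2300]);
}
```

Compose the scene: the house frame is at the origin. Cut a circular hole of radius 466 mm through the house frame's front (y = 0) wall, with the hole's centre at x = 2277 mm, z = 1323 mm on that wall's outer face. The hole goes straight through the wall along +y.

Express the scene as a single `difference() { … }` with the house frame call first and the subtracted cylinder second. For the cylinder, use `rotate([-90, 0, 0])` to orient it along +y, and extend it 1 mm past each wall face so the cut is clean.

difference() {
  house_frame();
  translate([2277, -1, 1323]) rotate([-90, 0, 0]) cylinder(h = 116, r = 466);
}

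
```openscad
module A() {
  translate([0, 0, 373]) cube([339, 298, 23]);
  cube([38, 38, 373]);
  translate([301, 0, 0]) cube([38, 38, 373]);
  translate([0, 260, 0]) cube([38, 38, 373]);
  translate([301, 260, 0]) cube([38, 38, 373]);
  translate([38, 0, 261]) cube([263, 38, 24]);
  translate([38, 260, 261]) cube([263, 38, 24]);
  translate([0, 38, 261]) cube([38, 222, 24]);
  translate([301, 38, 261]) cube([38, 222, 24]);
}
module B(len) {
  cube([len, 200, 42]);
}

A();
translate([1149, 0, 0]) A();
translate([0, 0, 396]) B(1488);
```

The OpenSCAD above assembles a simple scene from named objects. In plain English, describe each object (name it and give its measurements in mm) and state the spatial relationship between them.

A is a four-legged stool. The seat is 339×298 mm, 23 mm thick, top at z = 396 mm. It stands on four square legs, each 38×38 mm in cross-section, from z = 0 to the seat underside, each flush with a corner of the seat. Four stretchers, 38 mm wide and 24 mm tall, connect adjacent legs with their undersides at z = 261 mm, each running between the inner faces of the legs it joins and aligned with the legs' outer faces on the other axis.

B is a rectangular beam 1488 mm long (x), 200 mm deep (y), 42 mm thick (z).

The beam spans the tops of two stools placed 810 mm apart, resting at z = 396 mm.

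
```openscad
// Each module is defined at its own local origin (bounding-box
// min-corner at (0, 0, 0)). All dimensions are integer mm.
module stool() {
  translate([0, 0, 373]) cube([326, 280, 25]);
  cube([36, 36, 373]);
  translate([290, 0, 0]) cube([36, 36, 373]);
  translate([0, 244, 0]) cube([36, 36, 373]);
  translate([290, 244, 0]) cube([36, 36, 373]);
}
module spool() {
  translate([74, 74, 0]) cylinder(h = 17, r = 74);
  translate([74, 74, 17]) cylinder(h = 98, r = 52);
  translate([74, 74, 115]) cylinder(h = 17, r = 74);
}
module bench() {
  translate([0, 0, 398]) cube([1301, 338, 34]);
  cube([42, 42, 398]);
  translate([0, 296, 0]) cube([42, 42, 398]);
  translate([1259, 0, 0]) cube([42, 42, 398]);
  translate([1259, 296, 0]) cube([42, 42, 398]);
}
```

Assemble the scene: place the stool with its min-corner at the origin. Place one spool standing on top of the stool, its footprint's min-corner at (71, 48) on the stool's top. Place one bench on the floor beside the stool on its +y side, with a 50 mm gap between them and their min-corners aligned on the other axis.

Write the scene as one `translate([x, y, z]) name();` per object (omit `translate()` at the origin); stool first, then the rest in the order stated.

stool();
translate([71, 48, 398]) spool();
translate([0, 330, 0]) bench();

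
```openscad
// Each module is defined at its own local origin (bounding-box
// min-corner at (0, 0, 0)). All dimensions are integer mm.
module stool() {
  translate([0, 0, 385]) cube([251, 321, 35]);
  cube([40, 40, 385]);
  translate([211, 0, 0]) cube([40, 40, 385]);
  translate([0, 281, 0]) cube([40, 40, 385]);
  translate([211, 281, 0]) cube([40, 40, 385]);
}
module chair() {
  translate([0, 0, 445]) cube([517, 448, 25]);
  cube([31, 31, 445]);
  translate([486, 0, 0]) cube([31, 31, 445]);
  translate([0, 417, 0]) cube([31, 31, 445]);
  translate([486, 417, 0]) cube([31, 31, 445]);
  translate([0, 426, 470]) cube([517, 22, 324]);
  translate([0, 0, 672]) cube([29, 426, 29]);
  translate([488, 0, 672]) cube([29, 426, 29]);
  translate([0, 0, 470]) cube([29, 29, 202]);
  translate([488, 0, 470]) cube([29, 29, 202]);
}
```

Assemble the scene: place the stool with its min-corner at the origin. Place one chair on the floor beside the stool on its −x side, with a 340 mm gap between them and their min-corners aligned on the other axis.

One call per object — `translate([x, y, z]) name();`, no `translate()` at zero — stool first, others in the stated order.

stool();
translate([-857, 0, 0]) chair();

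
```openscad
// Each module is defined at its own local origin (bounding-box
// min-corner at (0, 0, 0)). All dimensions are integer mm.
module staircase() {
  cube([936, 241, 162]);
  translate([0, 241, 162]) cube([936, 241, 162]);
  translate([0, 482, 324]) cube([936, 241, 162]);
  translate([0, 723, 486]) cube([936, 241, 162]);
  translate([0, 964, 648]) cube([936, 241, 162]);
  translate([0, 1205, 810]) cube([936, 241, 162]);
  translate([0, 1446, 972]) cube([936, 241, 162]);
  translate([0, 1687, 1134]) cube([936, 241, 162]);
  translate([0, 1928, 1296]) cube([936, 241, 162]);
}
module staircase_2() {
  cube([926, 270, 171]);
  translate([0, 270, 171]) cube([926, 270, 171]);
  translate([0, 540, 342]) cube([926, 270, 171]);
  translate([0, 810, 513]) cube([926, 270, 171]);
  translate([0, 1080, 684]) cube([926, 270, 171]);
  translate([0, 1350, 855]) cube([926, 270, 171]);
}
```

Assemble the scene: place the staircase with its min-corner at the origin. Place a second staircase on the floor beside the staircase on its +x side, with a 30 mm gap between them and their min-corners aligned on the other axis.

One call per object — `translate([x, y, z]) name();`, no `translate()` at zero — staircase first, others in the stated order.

staircase();
translate([966, 0, 0]) staircase_2();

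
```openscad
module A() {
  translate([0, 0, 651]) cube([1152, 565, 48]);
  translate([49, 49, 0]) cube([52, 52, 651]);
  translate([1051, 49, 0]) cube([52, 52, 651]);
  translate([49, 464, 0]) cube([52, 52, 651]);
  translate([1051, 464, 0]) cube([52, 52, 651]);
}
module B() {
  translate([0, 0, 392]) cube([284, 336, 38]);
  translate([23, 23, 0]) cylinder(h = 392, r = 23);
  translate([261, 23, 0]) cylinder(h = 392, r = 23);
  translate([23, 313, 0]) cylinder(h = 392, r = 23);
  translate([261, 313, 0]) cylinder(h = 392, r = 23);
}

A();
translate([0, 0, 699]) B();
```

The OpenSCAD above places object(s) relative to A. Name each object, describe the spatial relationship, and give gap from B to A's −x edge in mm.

A is a table. B is a stool. The stool is on top of the table. The gap from the stool to the table's −x edge is 0 mm.

The stool's min-x is at 0; the table's min-x is 0; gap = 0 mm.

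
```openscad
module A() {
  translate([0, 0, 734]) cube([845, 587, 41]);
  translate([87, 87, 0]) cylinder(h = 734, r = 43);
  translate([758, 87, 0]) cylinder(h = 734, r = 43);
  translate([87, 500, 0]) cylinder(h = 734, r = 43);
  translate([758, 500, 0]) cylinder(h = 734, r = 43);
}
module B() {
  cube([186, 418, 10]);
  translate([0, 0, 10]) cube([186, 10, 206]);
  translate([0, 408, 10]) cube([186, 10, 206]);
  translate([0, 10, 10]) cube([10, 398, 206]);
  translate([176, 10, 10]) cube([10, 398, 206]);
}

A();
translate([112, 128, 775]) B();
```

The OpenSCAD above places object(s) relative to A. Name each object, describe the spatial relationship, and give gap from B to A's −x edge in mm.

A is a table. B is an open box. The open box is on top of the table. The gap from the open box to the table's −x edge is 112 mm.

The open box's min-x is at 112; the table's min-x is 0; gap = 112 mm.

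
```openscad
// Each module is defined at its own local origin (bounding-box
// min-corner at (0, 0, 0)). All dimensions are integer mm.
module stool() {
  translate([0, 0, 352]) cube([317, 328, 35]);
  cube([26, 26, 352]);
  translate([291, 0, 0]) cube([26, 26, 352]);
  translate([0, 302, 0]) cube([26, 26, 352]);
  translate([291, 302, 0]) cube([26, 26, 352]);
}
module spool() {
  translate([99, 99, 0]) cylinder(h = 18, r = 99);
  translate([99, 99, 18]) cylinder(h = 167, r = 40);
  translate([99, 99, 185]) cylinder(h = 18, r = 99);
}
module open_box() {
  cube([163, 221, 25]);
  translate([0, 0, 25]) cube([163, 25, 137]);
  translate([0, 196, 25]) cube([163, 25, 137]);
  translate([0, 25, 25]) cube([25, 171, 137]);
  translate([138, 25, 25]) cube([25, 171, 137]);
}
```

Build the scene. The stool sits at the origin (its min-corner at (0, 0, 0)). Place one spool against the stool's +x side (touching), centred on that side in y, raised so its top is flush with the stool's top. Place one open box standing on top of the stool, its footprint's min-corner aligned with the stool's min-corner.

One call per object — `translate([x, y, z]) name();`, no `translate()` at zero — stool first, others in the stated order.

stool();
translate([317, 65, 184]) spool();
translate([0, 0, 387]) open_box();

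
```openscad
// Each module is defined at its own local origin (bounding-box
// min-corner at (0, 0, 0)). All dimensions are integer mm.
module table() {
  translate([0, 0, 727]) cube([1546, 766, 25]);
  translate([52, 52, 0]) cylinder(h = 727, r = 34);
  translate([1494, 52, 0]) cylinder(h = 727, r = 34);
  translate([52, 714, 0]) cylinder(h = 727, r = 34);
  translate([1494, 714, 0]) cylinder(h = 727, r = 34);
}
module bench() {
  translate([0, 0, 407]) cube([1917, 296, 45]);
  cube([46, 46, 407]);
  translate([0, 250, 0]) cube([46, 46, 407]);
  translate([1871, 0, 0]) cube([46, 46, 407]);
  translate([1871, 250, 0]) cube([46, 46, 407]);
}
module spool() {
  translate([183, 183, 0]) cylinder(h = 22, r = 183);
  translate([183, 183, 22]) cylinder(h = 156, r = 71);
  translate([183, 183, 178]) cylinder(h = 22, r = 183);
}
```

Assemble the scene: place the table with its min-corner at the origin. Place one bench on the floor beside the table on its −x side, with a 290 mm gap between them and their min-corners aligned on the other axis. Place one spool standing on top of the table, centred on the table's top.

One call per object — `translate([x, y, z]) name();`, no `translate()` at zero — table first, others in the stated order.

table();
translate([-2207, 0, 0]) bench();
translate([590, 200, 752]) spool();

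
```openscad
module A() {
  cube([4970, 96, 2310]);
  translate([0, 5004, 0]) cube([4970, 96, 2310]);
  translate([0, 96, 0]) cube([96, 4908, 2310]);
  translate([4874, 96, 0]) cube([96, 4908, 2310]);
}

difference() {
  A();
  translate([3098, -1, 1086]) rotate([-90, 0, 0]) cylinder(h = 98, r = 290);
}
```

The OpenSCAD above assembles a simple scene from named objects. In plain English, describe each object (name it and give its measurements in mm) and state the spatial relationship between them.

A is the wall frame of a small rectangular building: four walls, each 2310 mm tall and 96 mm thick, enclosing a footprint 4970 mm (x) by 5100 mm (y) outside-to-outside, with no floor or roof. The front and back walls (the −y and +y sides) span the full width; the two side walls fit between them.

The house frame has a circular hole of radius 290 mm through its front wall, centred at (x = 3098, z = 1086).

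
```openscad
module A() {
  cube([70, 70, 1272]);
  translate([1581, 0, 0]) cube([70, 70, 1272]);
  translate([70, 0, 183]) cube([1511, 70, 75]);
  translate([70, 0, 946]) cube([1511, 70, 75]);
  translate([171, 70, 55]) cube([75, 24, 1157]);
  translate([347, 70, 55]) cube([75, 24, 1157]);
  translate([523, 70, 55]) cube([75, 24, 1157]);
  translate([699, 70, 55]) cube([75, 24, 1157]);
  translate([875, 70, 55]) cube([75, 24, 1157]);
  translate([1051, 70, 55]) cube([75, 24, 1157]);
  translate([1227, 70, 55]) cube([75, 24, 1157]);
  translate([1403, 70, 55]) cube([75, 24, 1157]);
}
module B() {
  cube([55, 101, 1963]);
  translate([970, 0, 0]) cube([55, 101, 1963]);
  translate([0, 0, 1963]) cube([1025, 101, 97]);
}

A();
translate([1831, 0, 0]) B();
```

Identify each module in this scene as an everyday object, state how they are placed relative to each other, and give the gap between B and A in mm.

The door frame's nearest face is 180 mm from the fence section's +x face.

A is a fence section. B is a door frame. The door frame is on the floor beside the fence section on its +x side. The gap between the door frame and the fence section is 180 mm.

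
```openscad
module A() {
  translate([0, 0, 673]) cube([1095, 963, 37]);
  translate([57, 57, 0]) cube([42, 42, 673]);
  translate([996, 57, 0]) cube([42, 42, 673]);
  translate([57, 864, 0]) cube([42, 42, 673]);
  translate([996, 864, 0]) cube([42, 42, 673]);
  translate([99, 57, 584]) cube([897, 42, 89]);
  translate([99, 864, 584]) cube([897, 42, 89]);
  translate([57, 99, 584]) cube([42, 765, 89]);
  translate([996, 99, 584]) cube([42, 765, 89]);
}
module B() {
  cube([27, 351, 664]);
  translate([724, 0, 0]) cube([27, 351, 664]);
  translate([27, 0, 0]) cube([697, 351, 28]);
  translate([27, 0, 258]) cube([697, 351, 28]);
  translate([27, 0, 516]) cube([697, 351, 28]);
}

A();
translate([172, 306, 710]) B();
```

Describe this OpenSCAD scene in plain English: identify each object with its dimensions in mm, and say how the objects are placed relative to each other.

A is a table with a 1095×963 mm rectangular top, 37 mm thick, top surface at z = 710 mm, supported by four 42×42 mm square legs, each inset 57 mm from the nearest pair of top edges, running from the floor. Four apron rails, 42 mm thick and 89 mm tall, run between adjacent legs with their top edges flush with the underside of the top and their outer faces flush with the legs' outer faces.

B is a bookshelf 751 mm wide overall, 351 mm deep and 664 mm tall. The two sides are 27 mm thick vertical panels. 3 horizontal shelves of 28 mm thickness span between the inner faces of the sides; the lowest shelf sits on the floor and shelves are stacked with a clear vertical gap of 230 mm between each pair.

The bookshelf is on top of the table, centred.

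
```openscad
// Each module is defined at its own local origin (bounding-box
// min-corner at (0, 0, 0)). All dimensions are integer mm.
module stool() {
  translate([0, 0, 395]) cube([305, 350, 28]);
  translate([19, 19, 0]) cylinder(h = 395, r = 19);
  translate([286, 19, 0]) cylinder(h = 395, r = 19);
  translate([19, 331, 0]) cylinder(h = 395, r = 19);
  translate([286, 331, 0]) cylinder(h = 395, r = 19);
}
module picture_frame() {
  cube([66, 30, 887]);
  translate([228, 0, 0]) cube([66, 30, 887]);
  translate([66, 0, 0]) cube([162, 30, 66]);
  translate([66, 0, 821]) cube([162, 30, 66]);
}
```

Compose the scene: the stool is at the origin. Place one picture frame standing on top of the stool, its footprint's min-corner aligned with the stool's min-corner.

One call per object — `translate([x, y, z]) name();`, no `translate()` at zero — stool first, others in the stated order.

stool();
translate([0, 0, 423]) picture_frame();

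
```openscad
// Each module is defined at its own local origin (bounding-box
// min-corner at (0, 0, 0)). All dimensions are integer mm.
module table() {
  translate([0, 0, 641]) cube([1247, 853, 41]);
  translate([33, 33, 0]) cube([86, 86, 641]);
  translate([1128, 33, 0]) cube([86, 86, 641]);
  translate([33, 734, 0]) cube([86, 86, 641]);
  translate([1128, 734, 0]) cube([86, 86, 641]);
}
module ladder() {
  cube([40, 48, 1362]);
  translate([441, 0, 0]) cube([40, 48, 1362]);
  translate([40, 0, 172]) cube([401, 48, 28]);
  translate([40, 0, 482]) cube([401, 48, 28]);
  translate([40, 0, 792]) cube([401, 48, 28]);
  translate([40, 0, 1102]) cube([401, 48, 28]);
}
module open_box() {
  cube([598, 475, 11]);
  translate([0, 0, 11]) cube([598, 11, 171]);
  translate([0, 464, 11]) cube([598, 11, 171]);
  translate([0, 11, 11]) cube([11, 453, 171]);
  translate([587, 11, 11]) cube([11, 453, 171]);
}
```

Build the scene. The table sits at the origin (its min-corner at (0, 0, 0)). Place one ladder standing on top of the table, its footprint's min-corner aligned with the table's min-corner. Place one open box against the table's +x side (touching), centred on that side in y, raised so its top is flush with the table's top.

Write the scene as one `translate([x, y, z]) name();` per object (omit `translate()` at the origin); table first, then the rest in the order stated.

table();
translate([0, 0, 682]) ladder();
translate([1247, 189, 500]) open_box();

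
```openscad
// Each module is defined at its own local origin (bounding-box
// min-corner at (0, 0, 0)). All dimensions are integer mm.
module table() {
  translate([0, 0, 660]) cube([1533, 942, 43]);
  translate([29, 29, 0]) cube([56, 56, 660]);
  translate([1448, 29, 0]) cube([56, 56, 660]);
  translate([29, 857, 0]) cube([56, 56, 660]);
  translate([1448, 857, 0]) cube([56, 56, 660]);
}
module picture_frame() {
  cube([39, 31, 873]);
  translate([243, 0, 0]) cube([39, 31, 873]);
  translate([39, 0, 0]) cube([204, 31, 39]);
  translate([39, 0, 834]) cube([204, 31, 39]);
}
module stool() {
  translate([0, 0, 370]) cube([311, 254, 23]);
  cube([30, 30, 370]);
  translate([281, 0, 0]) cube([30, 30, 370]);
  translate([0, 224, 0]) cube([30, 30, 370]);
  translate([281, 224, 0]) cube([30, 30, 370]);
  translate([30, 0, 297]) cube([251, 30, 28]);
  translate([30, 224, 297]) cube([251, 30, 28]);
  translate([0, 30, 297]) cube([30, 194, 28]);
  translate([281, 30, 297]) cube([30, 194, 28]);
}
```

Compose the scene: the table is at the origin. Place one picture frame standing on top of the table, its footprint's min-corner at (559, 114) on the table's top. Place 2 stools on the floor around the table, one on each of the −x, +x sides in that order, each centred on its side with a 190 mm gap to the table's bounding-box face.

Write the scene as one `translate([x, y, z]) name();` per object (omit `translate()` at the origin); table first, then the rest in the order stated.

table();
translate([559, 114, 703]) picture_frame();
translate([-501, 344, 0]) stool();
translate([1723, 344, 0]) stool();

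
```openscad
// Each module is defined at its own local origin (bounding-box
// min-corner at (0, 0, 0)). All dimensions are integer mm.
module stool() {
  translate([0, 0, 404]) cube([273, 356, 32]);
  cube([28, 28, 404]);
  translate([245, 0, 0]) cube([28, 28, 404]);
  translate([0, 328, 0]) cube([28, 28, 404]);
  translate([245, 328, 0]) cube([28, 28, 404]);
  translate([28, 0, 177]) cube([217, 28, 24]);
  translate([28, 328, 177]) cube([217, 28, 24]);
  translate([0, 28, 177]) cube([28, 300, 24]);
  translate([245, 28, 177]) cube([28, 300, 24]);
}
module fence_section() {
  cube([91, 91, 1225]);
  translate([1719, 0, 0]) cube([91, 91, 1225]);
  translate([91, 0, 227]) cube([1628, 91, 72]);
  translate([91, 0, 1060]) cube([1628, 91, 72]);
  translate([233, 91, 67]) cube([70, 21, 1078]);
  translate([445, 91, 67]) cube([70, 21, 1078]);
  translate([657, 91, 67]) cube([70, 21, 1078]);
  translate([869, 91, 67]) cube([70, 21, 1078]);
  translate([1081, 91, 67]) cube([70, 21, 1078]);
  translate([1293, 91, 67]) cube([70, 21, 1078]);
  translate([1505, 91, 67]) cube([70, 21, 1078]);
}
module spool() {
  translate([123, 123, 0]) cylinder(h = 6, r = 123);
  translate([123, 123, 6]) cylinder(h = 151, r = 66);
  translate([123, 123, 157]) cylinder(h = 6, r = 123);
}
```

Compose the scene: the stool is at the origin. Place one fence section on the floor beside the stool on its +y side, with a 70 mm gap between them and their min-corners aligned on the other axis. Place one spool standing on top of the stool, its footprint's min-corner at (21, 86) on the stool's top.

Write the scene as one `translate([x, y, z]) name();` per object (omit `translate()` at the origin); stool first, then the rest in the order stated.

stool();
translate([0, 426, 0]) fence_section();
translate([21, 86, 436]) spool();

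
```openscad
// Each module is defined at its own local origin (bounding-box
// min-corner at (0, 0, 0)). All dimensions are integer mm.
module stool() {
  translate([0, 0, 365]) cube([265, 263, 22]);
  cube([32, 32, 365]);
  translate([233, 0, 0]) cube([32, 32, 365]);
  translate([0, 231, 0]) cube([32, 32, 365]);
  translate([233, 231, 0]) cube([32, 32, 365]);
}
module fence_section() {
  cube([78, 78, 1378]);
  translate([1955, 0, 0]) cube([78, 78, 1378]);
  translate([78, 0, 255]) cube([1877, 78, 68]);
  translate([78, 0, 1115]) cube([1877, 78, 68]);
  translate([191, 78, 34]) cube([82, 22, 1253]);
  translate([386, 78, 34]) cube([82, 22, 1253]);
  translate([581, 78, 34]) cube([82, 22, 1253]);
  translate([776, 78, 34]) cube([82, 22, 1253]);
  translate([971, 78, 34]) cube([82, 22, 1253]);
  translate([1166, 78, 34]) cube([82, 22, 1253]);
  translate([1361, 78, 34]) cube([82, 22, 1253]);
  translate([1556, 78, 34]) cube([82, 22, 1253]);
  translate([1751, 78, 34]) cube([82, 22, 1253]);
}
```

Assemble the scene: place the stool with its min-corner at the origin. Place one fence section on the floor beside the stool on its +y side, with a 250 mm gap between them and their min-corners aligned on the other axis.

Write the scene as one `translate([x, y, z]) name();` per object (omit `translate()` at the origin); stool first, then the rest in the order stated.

stool();
translate([0, 513, 0]) fence_section();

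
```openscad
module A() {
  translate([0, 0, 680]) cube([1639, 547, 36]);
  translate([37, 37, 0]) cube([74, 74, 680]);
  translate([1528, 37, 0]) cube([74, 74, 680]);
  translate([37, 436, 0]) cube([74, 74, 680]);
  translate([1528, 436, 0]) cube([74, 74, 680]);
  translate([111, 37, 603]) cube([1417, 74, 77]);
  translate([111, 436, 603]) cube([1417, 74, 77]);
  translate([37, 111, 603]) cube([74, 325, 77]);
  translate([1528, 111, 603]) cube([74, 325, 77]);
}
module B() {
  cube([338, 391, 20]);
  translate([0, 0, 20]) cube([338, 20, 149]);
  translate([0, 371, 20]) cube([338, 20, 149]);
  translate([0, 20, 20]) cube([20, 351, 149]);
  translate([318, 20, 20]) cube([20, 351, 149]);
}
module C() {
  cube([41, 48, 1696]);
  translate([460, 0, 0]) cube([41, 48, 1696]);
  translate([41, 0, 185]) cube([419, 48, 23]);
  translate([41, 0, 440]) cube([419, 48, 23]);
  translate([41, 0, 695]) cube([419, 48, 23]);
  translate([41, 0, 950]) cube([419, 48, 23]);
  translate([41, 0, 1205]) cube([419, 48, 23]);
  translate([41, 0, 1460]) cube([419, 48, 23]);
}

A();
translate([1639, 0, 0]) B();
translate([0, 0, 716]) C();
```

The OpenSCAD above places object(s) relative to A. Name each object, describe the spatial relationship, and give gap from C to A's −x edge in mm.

The ladder's min-x is at 0; the table's min-x is 0; gap = 0 mm.

A is a table. B is an open box. C is a ladder. The open box is against the table's +x side, with their −y faces flush. The ladder is on top of the table. The gap from the ladder to the table's −x edge is 0 mm.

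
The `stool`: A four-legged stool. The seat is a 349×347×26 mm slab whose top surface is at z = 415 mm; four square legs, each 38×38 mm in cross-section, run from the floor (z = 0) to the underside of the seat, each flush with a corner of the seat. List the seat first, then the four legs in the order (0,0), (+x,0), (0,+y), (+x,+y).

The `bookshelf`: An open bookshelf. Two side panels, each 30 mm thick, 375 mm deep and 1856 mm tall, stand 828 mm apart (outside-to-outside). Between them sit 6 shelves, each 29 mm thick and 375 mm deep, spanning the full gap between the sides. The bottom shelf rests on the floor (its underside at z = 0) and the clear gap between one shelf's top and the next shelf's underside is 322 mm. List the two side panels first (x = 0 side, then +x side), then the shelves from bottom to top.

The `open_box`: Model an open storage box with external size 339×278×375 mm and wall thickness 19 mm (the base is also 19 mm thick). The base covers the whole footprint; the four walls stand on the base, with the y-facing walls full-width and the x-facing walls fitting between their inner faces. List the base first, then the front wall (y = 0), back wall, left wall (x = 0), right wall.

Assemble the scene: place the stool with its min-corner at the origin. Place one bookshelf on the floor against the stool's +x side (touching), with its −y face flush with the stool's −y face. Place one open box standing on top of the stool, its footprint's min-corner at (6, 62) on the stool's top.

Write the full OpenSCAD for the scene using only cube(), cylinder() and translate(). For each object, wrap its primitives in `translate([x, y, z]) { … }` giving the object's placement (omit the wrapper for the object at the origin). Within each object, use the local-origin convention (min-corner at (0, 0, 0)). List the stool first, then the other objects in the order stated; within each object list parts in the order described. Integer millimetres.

translate([0, 0, 389]) cube([349, 347, 26]);
cube([38, 38, 389]);
translate([311, 0, 0]) cube([38, 38, 389]);
translate([0, 309, 0]) cube([38, 38, 389]);
translate([311, 309, 0]) cube([38, 38, 389]);
translate([349, 0, 0]) {
  cube([30, 375, 1856]);
  translate([798, 0, 0]) cube([30, 375, 1856]);
  translate([30, 0, 0]) cube([768, 375, 29]);
  translate([30, 0, 351]) cube([768, 375, 29]);
  translate([30, 0, 702]) cube([768, 375, 29]);
  translate([30, 0, 1053]) cube([768, 375, 29]);
  translate([30, 0, 1404]) cube([768, 375, 29]);
  translate([30, 0, 1755]) cube([768, 375, 29]);
}
translate([6, 62, 415]) {
  cube([339, 278, 19]);
  translate([0, 0, 19]) cube([339, 19, 356]);
  translate([0, 259, 19]) cube([339, 19, 356]);
  translate([0, 19, 19]) cube([19, 240, 356]);
  translate([320, 19, 19]) cube([19, 240, 356]);
}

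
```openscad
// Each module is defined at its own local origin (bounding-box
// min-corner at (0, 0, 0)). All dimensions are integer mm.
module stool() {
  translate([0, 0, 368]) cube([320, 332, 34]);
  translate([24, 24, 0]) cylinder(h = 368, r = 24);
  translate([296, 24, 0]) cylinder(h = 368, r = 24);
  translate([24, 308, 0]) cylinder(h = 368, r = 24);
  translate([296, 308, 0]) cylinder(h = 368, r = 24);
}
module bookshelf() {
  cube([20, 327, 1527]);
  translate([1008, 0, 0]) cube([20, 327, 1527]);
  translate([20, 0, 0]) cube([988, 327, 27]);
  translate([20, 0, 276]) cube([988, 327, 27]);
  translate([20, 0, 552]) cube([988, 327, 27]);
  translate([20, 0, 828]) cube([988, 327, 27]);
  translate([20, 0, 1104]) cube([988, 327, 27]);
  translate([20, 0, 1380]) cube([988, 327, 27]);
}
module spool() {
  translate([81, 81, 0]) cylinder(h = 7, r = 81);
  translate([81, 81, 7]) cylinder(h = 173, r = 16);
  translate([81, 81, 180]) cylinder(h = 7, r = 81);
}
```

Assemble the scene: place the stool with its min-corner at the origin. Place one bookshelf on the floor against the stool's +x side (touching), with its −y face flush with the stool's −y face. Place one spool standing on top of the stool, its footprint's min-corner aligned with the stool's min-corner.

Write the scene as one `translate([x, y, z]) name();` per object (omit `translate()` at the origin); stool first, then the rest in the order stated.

stool();
translate([320, 0, 0]) bookshelf();
translate([0, 0, 402]) spool();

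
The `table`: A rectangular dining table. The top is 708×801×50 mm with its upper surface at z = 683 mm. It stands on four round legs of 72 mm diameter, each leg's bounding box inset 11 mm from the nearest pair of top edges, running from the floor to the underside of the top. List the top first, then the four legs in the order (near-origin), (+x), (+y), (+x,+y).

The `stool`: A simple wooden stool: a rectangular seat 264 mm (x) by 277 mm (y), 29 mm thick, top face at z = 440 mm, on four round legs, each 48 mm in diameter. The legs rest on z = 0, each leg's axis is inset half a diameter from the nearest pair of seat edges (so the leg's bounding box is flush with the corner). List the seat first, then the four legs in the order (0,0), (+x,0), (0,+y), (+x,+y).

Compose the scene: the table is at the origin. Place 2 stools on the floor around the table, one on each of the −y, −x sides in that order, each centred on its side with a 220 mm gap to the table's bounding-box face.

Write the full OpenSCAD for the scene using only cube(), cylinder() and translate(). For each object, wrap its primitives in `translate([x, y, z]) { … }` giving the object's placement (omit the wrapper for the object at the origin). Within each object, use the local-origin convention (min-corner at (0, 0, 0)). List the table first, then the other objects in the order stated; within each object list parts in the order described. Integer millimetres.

translate([0, 0, 633]) cube([708, 801, 50]);
translate([47, 47, 0]) cylinder(h = 633, r = 36);
translate([661, 47, 0]) cylinder(h = 633, r = 36);
translate([47, 754, 0]) cylinder(h = 633, r = 36);
translate([661, 754, 0]) cylinder(h = 633, r = 36);
translate([222, -497, 0]) {
  translate([0, 0, 411]) cube([264, 277, 29]);
  translate([24, 24, 0]) cylinder(h = 411, r = 24);
  translate([240, 24, 0]) cylinder(h = 411, r = 24);
  translate([24, 253, 0]) cylinder(h = 411, r = 24);
  translate([240, 253, 0]) cylinder(h = 411, r = 24);
}
translate([-484, 262, 0]) {
  translate([0, 0, 411]) cube([264, 277, 29]);
  translate([24, 24, 0]) cylinder(h = 411, r = 24);
  translate([240, 24, 0]) cylinder(h = 411, r = 24);
  translate([24, 253, 0]) cylinder(h = 411, r = 24);
  translate([240, 253, 0]) cylinder(h = 411, r = 24);
}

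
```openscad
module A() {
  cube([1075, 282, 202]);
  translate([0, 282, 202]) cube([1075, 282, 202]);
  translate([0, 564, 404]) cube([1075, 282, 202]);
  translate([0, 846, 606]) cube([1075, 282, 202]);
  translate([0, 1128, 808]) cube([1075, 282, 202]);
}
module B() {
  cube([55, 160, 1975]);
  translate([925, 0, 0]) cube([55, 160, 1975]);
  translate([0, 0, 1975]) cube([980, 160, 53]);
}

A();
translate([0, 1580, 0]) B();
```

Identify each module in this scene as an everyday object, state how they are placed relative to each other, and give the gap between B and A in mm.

The door frame's nearest face is 170 mm from the staircase's +y face.

A is a staircase. B is a door frame. The door frame is on the floor beside the staircase on its +y side. The gap between the door frame and the staircase is 170 mm.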